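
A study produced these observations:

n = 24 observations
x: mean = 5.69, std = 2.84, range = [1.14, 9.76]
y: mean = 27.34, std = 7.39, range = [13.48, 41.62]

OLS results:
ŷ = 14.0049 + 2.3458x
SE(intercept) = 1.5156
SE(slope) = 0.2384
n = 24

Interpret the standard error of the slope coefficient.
SE(β̂₁) = 0.2384 is the estimated standard deviation of the slope estimate across repeated samples; relative to β̂₁ = 2.3458 that is 10.2%, a precise estimate.

What SE measures:
- The standard error quantifies the sampling variability of the coefficient estimate
- It is the estimated standard deviation of β̂₁ across hypothetical repeated samples of the same size
- Smaller SE → more precise estimate

Relative precision:
- SE / |β̂₁| = 0.2384 / 2.3458 = 10.2%
- Rule of thumb (under 20%: precise; 20% to under 50%: moderately precise; 50% or more: imprecise) → precise

Link to interval estimation: a confidence interval for β₁ is β̂₁ ± t* × 0.2384, so SE sets the half-width per unit of t*.

What drives SE(β̂₁): wider spread of x values → smaller SE.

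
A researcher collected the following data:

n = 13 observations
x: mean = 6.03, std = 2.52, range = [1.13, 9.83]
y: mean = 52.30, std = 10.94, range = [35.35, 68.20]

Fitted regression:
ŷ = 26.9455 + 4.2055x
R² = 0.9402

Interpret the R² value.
R² = 0.9402 means 94.02% of the variation in y is explained by the linear relationship with x. This indicates a strong fit.

R² (coefficient of determination) measures the proportion of variance in y explained by the regression model.

Here R² = 0.9402:
- Explained: 94.02% of the variation in y
- Unexplained (residual): 100% − 94.02% = 5.98%
- Rule of thumb (below 0.3 weak; 0.3 to below 0.7 moderate; 0.7 and above strong) → strong

Note: R² never decreases when predictors are added, so it should not be used alone to compare models of different size.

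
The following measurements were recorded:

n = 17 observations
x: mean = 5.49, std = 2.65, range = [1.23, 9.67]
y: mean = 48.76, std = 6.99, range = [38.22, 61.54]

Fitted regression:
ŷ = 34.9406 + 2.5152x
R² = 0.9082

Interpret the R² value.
R² = 0.9082 means 90.82% of the variation in y is explained by the linear relationship with x. This indicates a strong fit.

The coefficient of determination R² is the fraction of the total variation in y that the fitted line accounts for.

Here R² = 0.9082:
- Explained: 90.82% of the variation in y
- Unexplained (residual): 100% − 90.82% = 9.18%
- Rule of thumb (below 0.3 weak; 0.3 to below 0.7 moderate; 0.7 and above strong) → strong

Equivalently, for simple linear regression R² = r², so |r| = √0.9082 ≈ 0.9530.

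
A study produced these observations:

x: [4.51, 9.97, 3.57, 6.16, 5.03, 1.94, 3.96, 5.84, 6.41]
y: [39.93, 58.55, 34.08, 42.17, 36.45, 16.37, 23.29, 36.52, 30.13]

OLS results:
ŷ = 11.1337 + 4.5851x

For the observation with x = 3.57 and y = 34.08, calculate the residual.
Residual = 6.5775

The residual is the difference between the actual value and the predicted value:

Residual = y - ŷ

Step 1: Calculate predicted value
ŷ = 11.1337 + 4.5851 × 3.57
ŷ = 27.5025

Step 2: Calculate residual
Residual = 34.08 - 27.5025
Residual = 6.5775

Interpretation: the model underestimates the actual value by 6.5775 at this point (positive residual → observation lies above the fitted line).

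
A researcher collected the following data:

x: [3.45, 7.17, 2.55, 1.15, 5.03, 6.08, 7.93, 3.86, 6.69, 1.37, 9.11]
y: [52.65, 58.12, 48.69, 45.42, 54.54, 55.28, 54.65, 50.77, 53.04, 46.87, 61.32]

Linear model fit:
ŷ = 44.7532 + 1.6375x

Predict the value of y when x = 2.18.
ŷ = 48.3230

To predict y for x = 2.18, substitute into the regression equation:

ŷ = 44.7532 + 1.6375 × 2.18
ŷ = 44.7532 + 3.5698
ŷ = 48.3230

This is the fitted mean response at that x — an individual observation would come with a wider prediction interval.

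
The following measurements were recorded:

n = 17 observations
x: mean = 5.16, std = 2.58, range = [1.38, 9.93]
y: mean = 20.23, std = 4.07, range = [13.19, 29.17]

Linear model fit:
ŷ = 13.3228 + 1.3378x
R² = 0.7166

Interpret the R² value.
R² = 0.7166 means 71.66% of the variation in y is explained by the linear relationship with x. This indicates a strong fit.

R² (coefficient of determination) measures the proportion of variance in y explained by the regression model.

Here R² = 0.7166:
- Explained: 71.66% of the variation in y
- Unexplained (residual): 100% − 71.66% = 28.34%
- Rule of thumb (below 0.3 weak; 0.3 to below 0.7 moderate; 0.7 and above strong) → strong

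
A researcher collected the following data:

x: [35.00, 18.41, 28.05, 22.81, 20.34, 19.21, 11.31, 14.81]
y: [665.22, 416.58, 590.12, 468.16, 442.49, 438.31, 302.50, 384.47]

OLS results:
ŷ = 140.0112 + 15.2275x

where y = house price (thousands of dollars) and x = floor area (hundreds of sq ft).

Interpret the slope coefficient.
For each additional hundred sq ft of floor area, predicted house price increases by approximately 15.2275 thousand dollars.

The slope β₁ = 15.2275 gives the rate at which the fitted house price changes with floor area.

Interpretation:
- Floor area up by 1 hundred sq ft → predicted house price increases by 15.2275 thousand dollars
- The effect is assumed constant over the observed range of x (linearity)
- The sign (+) gives the direction; the magnitude 15.2275 gives the size of the effect per hundred sq ft

The intercept β₀ = 140.0112 is the predicted house price when floor area = 0; since the smallest observed x is 11.31, this is an extrapolation and mainly anchors the line.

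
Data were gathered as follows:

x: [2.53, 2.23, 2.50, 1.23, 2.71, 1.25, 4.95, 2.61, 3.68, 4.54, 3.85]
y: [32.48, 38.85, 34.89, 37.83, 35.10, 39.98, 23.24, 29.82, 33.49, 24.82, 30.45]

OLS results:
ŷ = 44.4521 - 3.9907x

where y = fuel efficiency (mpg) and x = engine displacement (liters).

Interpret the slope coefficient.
An increase of one liter in engine displacement is associated with a 3.9907 mpg decrease in predicted fuel efficiency.

β₁ = -3.9907 is the change in predicted fuel efficiency (mpg) per additional liter of engine displacement.

Interpretation:
- Engine displacement up by 1 liter → predicted fuel efficiency decreases by 3.9907 mpg
- The effect is assumed constant over the observed range of x (linearity)

(β₀ = 44.4521 is the fitted value at x = 0 and is not part of the slope interpretation.)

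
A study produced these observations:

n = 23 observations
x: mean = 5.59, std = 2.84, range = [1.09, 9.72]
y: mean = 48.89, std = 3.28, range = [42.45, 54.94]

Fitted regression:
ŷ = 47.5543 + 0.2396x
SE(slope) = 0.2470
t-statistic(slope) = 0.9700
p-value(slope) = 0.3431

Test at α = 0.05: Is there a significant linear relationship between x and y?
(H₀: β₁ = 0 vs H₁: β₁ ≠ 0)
p-value = 0.3431 ≥ α = 0.05, so we fail to reject H₀. The relationship is not significant.

Hypothesis test for the slope coefficient:

H₀: β₁ = 0 (no linear relationship)
H₁: β₁ ≠ 0 (linear relationship exists)

Test statistic: t = β̂₁ / SE(β̂₁) = 0.2396 / 0.2470 = 0.9700

p = 0.3431: how often a slope estimate this far from 0 (in SE units) would arise by chance if β₁ were truly 0.

Decision rule: reject H₀ if p-value < α.
p-value = 0.3431 ≥ α = 0.05 → fail to reject H₀.

There is not sufficient evidence at the 5% significance level to conclude that a linear relationship exists between x and y.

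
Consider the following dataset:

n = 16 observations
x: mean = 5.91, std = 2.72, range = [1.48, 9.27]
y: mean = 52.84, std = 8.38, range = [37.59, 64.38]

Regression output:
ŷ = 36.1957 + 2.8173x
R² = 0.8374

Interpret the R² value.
R² = 0.8374 means 83.74% of the variation in y is explained by the linear relationship with x. This indicates a strong fit.

The coefficient of determination R² is the fraction of the total variation in y that the fitted line accounts for.

Here R² = 0.8374:
- Explained: 83.74% of the variation in y
- Unexplained (residual): 100% − 83.74% = 16.26%
- Rule of thumb (below 0.3 weak; 0.3 to below 0.7 moderate; 0.7 and above strong) → strong

Note: R² never decreases when predictors are added, so it should not be used alone to compare models of different size.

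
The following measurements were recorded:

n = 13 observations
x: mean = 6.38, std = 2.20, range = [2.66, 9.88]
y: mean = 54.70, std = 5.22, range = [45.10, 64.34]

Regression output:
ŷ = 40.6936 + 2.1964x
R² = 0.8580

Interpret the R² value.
R² = 0.8580 means 85.80% of the variation in y is explained by the linear relationship with x. This indicates a strong fit.

The coefficient of determination R² is the fraction of the total variation in y that the fitted line accounts for.

Here R² = 0.8580:
- Explained: 85.80% of the variation in y
- Unexplained (residual): 100% − 85.80% = 14.20%
- Rule of thumb (below 0.3 weak; 0.3 to below 0.7 moderate; 0.7 and above strong) → strong

Note: R² says nothing about causation, and a high R² does not by itself mean the linear form is appropriate — check the residuals.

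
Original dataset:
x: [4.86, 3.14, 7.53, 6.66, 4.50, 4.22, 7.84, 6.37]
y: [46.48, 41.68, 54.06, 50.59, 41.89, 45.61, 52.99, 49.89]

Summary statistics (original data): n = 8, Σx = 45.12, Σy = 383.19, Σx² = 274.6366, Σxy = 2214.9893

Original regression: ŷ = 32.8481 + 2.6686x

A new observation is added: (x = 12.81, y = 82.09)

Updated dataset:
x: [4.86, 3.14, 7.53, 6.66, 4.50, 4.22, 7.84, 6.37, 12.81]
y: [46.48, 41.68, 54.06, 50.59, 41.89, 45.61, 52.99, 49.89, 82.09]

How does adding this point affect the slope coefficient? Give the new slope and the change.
New slope β₁ = 4.1258 versus 2.6686 before: a change of +1.4572 (+54.6%).

x = 12.81 lies well outside the original x-range [3.14, 7.84] (x̄ ≈ 5.64), so this observation has high leverage and can move the slope substantially.

Step 1: Update the sums with the new point (n goes from 8 to 9)
Σx  = 45.12 + 12.81 = 57.93
Σy  = 383.19 + 82.09 = 465.28
Σx² = 274.6366 + 12.81² = 274.6366 + 164.0961 = 438.7327
Σxy = 2214.9893 + 12.81×82.09 = 2214.9893 + 1051.5729 = 3266.5622

Step 2: Recompute the slope with b₁ = (nΣxy − ΣxΣy) / (nΣx² − (Σx)²)
Numerator   = 9×3266.5622 − 57.93×465.28 = 29399.0598 − 26953.6704 = 2445.3894
Denominator = 9×438.7327 − 57.93² = 3948.5943 − 3355.8849 = 592.7094
b₁(new) = 2445.3894 / 592.7094 = 4.1258

(Same formula on the original sums: (8×2214.9893 − 45.12×383.19) / (8×274.6366 − 45.12²) = 430.3816 / 161.2784 = 2.6686, matching the given fit.)

Step 3: Change in slope
Δβ₁ = 4.1258 − 2.6686 = +1.4572
Relative change = +1.4572 / 2.6686 × 100% = +54.6%
→ the slope increases when the point is added.

A high-leverage point only changes the slope if it is off the original line; here y = 82.09 is above the original trend, so the slope increases.
In practice: refit with and without it and report both if conclusions differ; check such a point for data-entry or measurement error.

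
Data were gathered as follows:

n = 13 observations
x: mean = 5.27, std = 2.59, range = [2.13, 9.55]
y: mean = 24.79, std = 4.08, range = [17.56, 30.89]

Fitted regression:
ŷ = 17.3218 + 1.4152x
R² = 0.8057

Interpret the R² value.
About 80.57% of the variability in y is accounted for by the regression on x (R² = 0.8057) — a strong linear fit.

R² (coefficient of determination) measures the proportion of variance in y explained by the regression model.

Here R² = 0.8057:
- Explained: 80.57% of the variation in y
- Unexplained (residual): 100% − 80.57% = 19.43%
- Rule of thumb (below 0.3 weak; 0.3 to below 0.7 moderate; 0.7 and above strong) → strong

Equivalently, for simple linear regression R² = r², so |r| = √0.8057 ≈ 0.8976.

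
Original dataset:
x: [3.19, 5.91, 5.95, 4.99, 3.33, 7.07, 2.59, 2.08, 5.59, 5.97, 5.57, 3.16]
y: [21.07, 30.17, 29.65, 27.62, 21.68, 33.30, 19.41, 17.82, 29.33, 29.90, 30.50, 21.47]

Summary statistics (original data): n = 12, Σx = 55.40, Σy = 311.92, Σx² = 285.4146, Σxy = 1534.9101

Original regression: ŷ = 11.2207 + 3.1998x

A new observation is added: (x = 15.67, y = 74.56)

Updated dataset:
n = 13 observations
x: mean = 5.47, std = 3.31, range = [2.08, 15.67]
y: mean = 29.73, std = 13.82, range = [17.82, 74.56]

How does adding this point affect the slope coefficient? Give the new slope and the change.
New slope β₁ = 4.1453 versus 3.1998 before: a change of +0.9455 (+29.5%).

x = 15.67 lies well outside the original x-range [2.08, 7.07] (x̄ ≈ 4.62), so this observation has high leverage and can move the slope substantially.

Step 1: Update the sums with the new point (n goes from 12 to 13)
Σx  = 55.40 + 15.67 = 71.07
Σy  = 311.92 + 74.56 = 386.48
Σx² = 285.4146 + 15.67² = 285.4146 + 245.5489 = 530.9635
Σxy = 1534.9101 + 15.67×74.56 = 1534.9101 + 1168.3552 = 2703.2653

Step 2: Recompute the slope with b₁ = (nΣxy − ΣxΣy) / (nΣx² − (Σx)²)
Numerator   = 13×2703.2653 − 71.07×386.48 = 35142.4489 − 27467.1336 = 7675.3153
Denominator = 13×530.9635 − 71.07² = 6902.5255 − 5050.9449 = 1851.5806
b₁(new) = 7675.3153 / 1851.5806 = 4.1453

(Same formula on the original sums: (12×1534.9101 − 55.40×311.92) / (12×285.4146 − 55.40²) = 1138.5532 / 355.8152 = 3.1998, matching the given fit.)

Step 3: Change in slope
Δβ₁ = 4.1453 − 3.1998 = +0.9455
Relative change = +0.9455 / 3.1998 × 100% = +29.5%
→ the slope increases when the point is added.

Because the point sits above the extension of the original line at a high-leverage x, it tilts the fit up.
In practice: refit with and without it and report both if conclusions differ; examine leverage (hᵢ) and Cook's distance rather than deleting it automatically.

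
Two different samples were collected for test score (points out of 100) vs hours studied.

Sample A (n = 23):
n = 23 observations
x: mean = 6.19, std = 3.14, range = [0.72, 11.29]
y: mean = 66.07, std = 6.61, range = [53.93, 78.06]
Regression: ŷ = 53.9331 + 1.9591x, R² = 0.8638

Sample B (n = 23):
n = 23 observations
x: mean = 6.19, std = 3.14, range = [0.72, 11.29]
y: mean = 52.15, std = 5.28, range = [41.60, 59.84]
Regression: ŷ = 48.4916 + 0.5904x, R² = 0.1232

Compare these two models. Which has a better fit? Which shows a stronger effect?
Model A has the better fit (R² = 0.8638 vs 0.1232). Model A shows the stronger effect (|β₁| = 1.9591 vs 0.5904).

Model Comparison:

Fit — compare R²:
- Model A: R² = 0.8638 → 86.38% of variance in test score explained
- Model B: R² = 0.1232 → 12.32% of variance in test score explained
- 0.8638 > 0.1232 → Model A has the better fit

Strength of effect — compare |β₁|:
- Model A: β₁ = 1.9591 → predicted test score rises 1.9591 points per additional hour of study time
- Model B: β₁ = 0.5904 → predicted test score rises 0.5904 points per additional hour of study time
- |1.9591| > |0.5904| → Model A shows the stronger marginal effect

Note: A better fit (higher R²) doesn't necessarily mean a more important relationship.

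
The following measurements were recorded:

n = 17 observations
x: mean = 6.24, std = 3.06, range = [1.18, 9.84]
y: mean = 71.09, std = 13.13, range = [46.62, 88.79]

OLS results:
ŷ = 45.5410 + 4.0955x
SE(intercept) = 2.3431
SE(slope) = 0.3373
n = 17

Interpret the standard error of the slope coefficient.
SE(β̂₁) = 0.3373 is the estimated standard deviation of the slope estimate across repeated samples; relative to β̂₁ = 4.0955 that is 8.2%, a precise estimate.

SE(β̂₁) = s / √Sxx, where s is the residual standard deviation and Sxx = Σ(x − x̄)². It is the yardstick for how far β̂₁ = 4.0955 could plausibly be from the true slope.

Relative precision:
- SE / |β̂₁| = 0.3373 / 4.0955 = 8.2%
- Rule of thumb (under 20%: precise; 20% to under 50%: moderately precise; 50% or more: imprecise) → precise

Link to the t-test: t = β̂₁ / SE(β̂₁) = 4.0955 / 0.3373 = 12.1420, the statistic for H₀: β₁ = 0.

What drives SE(β̂₁): larger n (here n = 17) → smaller SE; wider spread of x values → smaller SE.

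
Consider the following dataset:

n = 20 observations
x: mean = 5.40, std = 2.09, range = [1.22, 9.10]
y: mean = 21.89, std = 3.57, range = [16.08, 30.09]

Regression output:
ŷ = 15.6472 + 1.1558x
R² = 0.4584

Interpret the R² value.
R² = 0.4584 means 45.84% of the variation in y is explained by the linear relationship with x. This indicates a moderate fit.

R² (coefficient of determination) measures the proportion of variance in y explained by the regression model.

Here R² = 0.4584:
- Explained: 45.84% of the variation in y
- Unexplained (residual): 100% − 45.84% = 54.16%
- Rule of thumb (below 0.3 weak; 0.3 to below 0.7 moderate; 0.7 and above strong) → moderate

Calculation: R² = 1 − (SS_res / SS_tot), where SS_res is the sum of squared residuals and SS_tot the total sum of squares.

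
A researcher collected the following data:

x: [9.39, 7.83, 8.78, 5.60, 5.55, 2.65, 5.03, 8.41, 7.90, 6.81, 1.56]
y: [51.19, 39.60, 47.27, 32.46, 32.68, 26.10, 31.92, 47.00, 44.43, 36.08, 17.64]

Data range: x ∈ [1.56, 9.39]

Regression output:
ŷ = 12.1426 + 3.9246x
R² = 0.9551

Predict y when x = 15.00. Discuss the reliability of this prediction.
ŷ = 71.0116 (extrapolation — x = 15.00 lies outside [1.56, 9.39], so reliability is low).

Prediction calculation:
ŷ = 12.1426 + 3.9246 × 15.00
ŷ = 71.0116

Reliability:
- Data range: x ∈ [1.56, 9.39]
- Prediction point: x = 15.00 is 5.61 units above the observed range → this is EXTRAPOLATION, not interpolation

Why that matters here:
- The standard error of prediction grows with (x − x̄)², and x = 15.00 is far from x̄ = 6.32
- The linear relationship may not hold outside the observed range

A defensible statement: 'if the linear trend continued to x = 15.00, y would be about 71.0116' — the premise is untested.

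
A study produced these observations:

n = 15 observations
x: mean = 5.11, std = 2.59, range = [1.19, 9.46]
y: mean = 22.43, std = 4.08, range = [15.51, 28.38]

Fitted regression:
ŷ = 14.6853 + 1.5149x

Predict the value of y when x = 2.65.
ŷ = 18.6998

Plug x = 2.65 into the fitted line:

ŷ = 14.6853 + 1.5149 × 2.65
ŷ = 14.6853 + 4.0145
ŷ = 18.6998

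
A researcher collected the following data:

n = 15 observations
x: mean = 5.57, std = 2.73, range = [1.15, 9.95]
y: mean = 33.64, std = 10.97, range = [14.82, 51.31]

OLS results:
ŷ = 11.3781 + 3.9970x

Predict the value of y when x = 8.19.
ŷ = 44.1135

To predict y for x = 8.19, substitute into the regression equation:

ŷ = 11.3781 + 3.9970 × 8.19
ŷ = 11.3781 + 32.7354
ŷ = 44.1135

This is a point prediction; actual observations scatter around it by roughly the residual standard deviation.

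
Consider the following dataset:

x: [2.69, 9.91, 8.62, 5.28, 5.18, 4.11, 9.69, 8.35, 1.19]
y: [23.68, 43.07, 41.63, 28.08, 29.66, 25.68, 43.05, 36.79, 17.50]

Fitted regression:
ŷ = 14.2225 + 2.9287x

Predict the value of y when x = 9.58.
ŷ = 42.2794

Plug x = 9.58 into the fitted line:

ŷ = 14.2225 + 2.9287 × 9.58
ŷ = 14.2225 + 28.0569
ŷ = 42.2794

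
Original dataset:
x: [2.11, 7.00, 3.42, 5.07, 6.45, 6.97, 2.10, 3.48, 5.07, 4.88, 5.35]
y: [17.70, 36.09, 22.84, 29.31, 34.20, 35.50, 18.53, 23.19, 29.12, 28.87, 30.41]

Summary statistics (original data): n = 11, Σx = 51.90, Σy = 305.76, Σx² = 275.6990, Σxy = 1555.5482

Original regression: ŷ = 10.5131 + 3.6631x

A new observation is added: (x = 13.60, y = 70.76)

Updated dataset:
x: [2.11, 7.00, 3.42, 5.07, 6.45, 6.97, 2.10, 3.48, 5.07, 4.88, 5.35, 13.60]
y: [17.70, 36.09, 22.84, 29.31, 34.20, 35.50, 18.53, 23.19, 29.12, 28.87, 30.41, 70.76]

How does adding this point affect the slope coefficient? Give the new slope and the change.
Adding the point moves β₁ from 3.6631 to 4.4863, i.e. it increases by 0.8232 (+22.5%).

x = 13.60 lies well outside the original x-range [2.10, 7.00] (x̄ ≈ 4.72), so this observation has high leverage and can move the slope substantially.

Step 1: Update the sums with the new point (n goes from 11 to 12)
Σx  = 51.90 + 13.60 = 65.50
Σy  = 305.76 + 70.76 = 376.52
Σx² = 275.6990 + 13.60² = 275.6990 + 184.9600 = 460.6590
Σxy = 1555.5482 + 13.60×70.76 = 1555.5482 + 962.3360 = 2517.8842

Step 2: Recompute the slope with b₁ = (nΣxy − ΣxΣy) / (nΣx² − (Σx)²)
Numerator   = 12×2517.8842 − 65.50×376.52 = 30214.6104 − 24662.0600 = 5552.5504
Denominator = 12×460.6590 − 65.50² = 5527.9080 − 4290.2500 = 1237.6580
b₁(new) = 5552.5504 / 1237.6580 = 4.4863

(Same formula on the original sums: (11×1555.5482 − 51.90×305.76) / (11×275.6990 − 51.90²) = 1242.0862 / 339.0790 = 3.6631, matching the given fit.)

Step 3: Change in slope
Δβ₁ = 4.4863 − 3.6631 = +0.8232
Relative change = +0.8232 / 3.6631 × 100% = +22.5%
→ the slope increases when the point is added.

A high-leverage point only changes the slope if it is off the original line; here y = 70.76 is above the original trend, so the slope increases.
In practice: check such a point for data-entry or measurement error; refit with and without it and report both if conclusions differ.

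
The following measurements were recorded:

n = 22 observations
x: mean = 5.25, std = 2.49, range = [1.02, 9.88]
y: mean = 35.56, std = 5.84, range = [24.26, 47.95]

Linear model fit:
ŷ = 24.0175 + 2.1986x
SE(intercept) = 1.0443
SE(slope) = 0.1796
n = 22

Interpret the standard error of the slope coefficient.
SE(slope) = 0.1796 measures the uncertainty in the estimated slope. The coefficient is estimated precisely (SE/|β̂₁| = 8.2%).

SE(β̂₁) = 0.1796 says: if we drew many samples of n = 22 from the same population and refit each time, the fitted slopes would scatter with a standard deviation of roughly 0.1796 around the true β₁.

Relative precision:
- SE / |β̂₁| = 0.1796 / 2.1986 = 8.2%
- Rule of thumb (under 20%: precise; 20% to under 50%: moderately precise; 50% or more: imprecise) → precise

Link to interval estimation: a confidence interval for β₁ is β̂₁ ± t* × 0.1796, so SE sets the half-width per unit of t*.

What drives SE(β̂₁): wider spread of x values → smaller SE; larger n (here n = 22) → smaller SE.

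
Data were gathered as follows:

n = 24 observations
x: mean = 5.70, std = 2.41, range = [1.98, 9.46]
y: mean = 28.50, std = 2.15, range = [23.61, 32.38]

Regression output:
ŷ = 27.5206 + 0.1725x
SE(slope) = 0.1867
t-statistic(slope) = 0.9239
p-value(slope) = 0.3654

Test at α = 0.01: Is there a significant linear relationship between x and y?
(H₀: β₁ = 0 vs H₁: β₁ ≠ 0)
p-value = 0.3654 ≥ α = 0.01, so we fail to reject H₀. The relationship is not significant.

Hypothesis test for the slope coefficient:

H₀: β₁ = 0 (no linear relationship)
H₁: β₁ ≠ 0 (linear relationship exists)

Test statistic: t = β̂₁ / SE(β̂₁) = 0.1725 / 0.1867 = 0.9239

p = 0.3654: how often a slope estimate this far from 0 (in SE units) would arise by chance if β₁ were truly 0.

Decision rule: reject H₀ if p-value < α.
p-value = 0.3654 ≥ α = 0.01 → fail to reject H₀.

Conclusion: the linear association between x and y is not significant at the 1% level.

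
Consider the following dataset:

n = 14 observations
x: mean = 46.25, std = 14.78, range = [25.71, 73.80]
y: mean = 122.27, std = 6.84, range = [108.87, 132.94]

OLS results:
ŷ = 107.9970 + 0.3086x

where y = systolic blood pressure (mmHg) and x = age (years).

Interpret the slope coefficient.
On average, blood pressure is about 0.3086 mmHg higher for every extra year of age.

The slope β₁ = 0.3086 gives the rate at which the fitted blood pressure changes with age.

Interpretation:
- Age up by 1 year → predicted blood pressure increases by 0.3086 mmHg
- This is a linear approximation: the same per-unit change is assumed across the whole observed x range
- The sign (+) gives the direction; the magnitude 0.3086 gives the size of the effect per year

(β₀ = 107.9970 is the fitted value at x = 0 and is not part of the slope interpretation.)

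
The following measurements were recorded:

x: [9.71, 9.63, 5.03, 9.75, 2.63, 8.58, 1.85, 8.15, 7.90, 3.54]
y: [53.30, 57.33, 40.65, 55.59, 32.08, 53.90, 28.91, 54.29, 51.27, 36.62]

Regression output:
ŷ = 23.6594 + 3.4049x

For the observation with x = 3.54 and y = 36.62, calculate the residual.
Residual = 0.9073

The residual is the difference between the actual value and the predicted value:

Residual = y - ŷ

Step 1: Calculate predicted value
ŷ = 23.6594 + 3.4049 × 3.54
ŷ = 35.7127

Step 2: Calculate residual
Residual = 36.62 - 35.7127
Residual = 0.9073

Sign check: y > ŷ, so the point is above the line and the fit underestimates here.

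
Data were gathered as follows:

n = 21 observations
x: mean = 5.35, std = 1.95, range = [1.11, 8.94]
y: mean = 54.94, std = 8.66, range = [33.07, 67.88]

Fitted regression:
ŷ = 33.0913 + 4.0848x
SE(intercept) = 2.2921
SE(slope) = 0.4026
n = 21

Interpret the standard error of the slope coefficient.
The slope 4.0848 is pinned down to within about ±0.4026 (one SE) by these data — relative uncertainty 9.9%, i.e. precise.

SE(β̂₁) = s / √Sxx, where s is the residual standard deviation and Sxx = Σ(x − x̄)². It is the yardstick for how far β̂₁ = 4.0848 could plausibly be from the true slope.

Relative precision:
- SE / |β̂₁| = 0.4026 / 4.0848 = 9.9%
- Rule of thumb (under 20%: precise; 20% to under 50%: moderately precise; 50% or more: imprecise) → precise

Link to interval estimation: a confidence interval for β₁ is β̂₁ ± t* × 0.4026, so SE sets the half-width per unit of t*.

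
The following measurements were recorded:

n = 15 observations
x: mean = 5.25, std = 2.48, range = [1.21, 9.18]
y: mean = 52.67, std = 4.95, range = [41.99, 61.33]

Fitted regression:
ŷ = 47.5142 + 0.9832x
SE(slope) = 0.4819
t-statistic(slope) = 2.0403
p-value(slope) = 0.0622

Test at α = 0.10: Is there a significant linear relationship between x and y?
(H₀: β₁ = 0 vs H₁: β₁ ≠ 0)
Reject H₀: p-value = 0.0622 < α = 0.10. The linear relationship is significant at the 10% level.

Hypothesis test for the slope coefficient:

H₀: β₁ = 0 (no linear relationship)
H₁: β₁ ≠ 0 (linear relationship exists)

Test statistic: t = β̂₁ / SE(β̂₁) = 0.9832 / 0.4819 = 2.0403

With df = 13, the two-sided p-value for |t| = 2.0403 is 0.0622.

Decision rule: reject H₀ if p-value < α.
p-value = 0.0622 < α = 0.10 → reject H₀.

Conclusion: the linear association between x and y is significant at the 10% level.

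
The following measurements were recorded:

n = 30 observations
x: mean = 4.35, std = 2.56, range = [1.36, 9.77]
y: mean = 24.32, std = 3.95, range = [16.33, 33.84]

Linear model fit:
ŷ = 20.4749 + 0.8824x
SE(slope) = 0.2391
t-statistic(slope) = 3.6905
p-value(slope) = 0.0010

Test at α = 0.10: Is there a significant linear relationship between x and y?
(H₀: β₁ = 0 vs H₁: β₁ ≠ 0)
Since p-value = 0.0010 < α = 0.10, reject H₀ — the slope is significantly different from 0.

Hypothesis test for the slope coefficient:

H₀: β₁ = 0 (no linear relationship)
H₁: β₁ ≠ 0 (linear relationship exists)

Test statistic: t = β̂₁ / SE(β̂₁) = 0.8824 / 0.2391 = 3.6905

p = 0.0010: how often a slope estimate this far from 0 (in SE units) would arise by chance if β₁ were truly 0.

Decision rule: reject H₀ if p-value < α.
p-value = 0.0010 < α = 0.10 → reject H₀.

Conclusion: the linear association between x and y is significant at the 10% level.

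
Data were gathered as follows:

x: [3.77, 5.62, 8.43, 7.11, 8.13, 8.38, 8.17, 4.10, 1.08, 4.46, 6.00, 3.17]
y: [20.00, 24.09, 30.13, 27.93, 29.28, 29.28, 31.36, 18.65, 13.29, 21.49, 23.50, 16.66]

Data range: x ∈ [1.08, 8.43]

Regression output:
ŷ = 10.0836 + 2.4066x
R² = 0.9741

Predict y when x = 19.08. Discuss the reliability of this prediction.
ŷ = 56.0015 (extrapolation — x = 19.08 lies outside [1.08, 8.43], so reliability is low).

Prediction calculation:
ŷ = 10.0836 + 2.4066 × 19.08
ŷ = 56.0015

Reliability:
- Data range: x ∈ [1.08, 8.43]
- Prediction point: x = 19.08 is 10.65 units above the observed range → this is EXTRAPOLATION, not interpolation

Why that matters here:
- Real relationships often flatten, saturate, or turn nonlinear at extremes
- The standard error of prediction grows with (x − x̄)², and x = 19.08 is far from x̄ = 5.70

Report the number if required, but flag clearly that it is an extrapolation.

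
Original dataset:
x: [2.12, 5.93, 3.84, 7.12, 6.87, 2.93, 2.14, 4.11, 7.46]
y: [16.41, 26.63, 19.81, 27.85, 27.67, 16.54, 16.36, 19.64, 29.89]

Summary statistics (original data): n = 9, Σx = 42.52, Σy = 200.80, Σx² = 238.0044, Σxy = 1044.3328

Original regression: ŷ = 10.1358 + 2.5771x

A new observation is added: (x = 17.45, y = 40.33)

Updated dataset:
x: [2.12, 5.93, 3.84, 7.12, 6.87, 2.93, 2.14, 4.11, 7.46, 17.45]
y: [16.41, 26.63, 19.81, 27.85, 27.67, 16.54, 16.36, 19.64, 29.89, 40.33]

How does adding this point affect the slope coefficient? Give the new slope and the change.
Adding the point moves β₁ from 2.5771 to 1.6517, i.e. it decreases by 0.9254 (-35.9%).

x = 17.45 lies well outside the original x-range [2.12, 7.46] (x̄ ≈ 4.72), so this observation has high leverage and can move the slope substantially.

Step 1: Update the sums with the new point (n goes from 9 to 10)
Σx  = 42.52 + 17.45 = 59.97
Σy  = 200.80 + 40.33 = 241.13
Σx² = 238.0044 + 17.45² = 238.0044 + 304.5025 = 542.5069
Σxy = 1044.3328 + 17.45×40.33 = 1044.3328 + 703.7585 = 1748.0913

Step 2: Recompute the slope with b₁ = (nΣxy − ΣxΣy) / (nΣx² − (Σx)²)
Numerator   = 10×1748.0913 − 59.97×241.13 = 17480.9130 − 14460.5661 = 3020.3469
Denominator = 10×542.5069 − 59.97² = 5425.0690 − 3596.4009 = 1828.6681
b₁(new) = 3020.3469 / 1828.6681 = 1.6517

(Same formula on the original sums: (9×1044.3328 − 42.52×200.80) / (9×238.0044 − 42.52²) = 860.9792 / 334.0892 = 2.5771, matching the given fit.)

Step 3: Change in slope
Δβ₁ = 1.6517 − 2.5771 = -0.9254
Relative change = -0.9254 / 2.5771 × 100% = -35.9%
→ the slope decreases when the point is added.

A high-leverage point only changes the slope if it is off the original line; here y = 40.33 is below the original trend, so the slope decreases.
In practice: refit with and without it and report both if conclusions differ.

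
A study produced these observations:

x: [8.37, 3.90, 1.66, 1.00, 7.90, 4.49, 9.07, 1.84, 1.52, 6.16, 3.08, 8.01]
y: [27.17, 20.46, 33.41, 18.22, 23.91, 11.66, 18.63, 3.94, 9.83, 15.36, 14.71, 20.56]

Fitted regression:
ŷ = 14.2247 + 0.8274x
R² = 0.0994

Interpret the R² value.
R² = 0.0994 means 9.94% of the variation in y is explained by the linear relationship with x. This indicates a weak fit.

R² = 1 − SS_res/SS_tot compares the residual scatter to the total scatter of y about its mean.

Here R² = 0.0994:
- Explained: 9.94% of the variation in y
- Unexplained (residual): 100% − 9.94% = 90.06%
- Rule of thumb (below 0.3 weak; 0.3 to below 0.7 moderate; 0.7 and above strong) → weak

Calculation: R² = 1 − (SS_res / SS_tot), where SS_res is the sum of squared residuals and SS_tot the total sum of squares.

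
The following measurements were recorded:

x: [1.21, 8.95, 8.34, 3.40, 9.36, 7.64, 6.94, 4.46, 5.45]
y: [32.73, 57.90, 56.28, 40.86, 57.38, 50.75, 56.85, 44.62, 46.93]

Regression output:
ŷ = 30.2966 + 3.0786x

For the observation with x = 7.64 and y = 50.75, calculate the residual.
Residual = -3.0671

The residual is the difference between the actual value and the predicted value:

Residual = y - ŷ

Step 1: Calculate predicted value
ŷ = 30.2966 + 3.0786 × 7.64
ŷ = 53.8171

Step 2: Calculate residual
Residual = 50.75 - 53.8171
Residual = -3.0671

Sign check: y < ŷ, so the point is below the line and the fit overestimates here.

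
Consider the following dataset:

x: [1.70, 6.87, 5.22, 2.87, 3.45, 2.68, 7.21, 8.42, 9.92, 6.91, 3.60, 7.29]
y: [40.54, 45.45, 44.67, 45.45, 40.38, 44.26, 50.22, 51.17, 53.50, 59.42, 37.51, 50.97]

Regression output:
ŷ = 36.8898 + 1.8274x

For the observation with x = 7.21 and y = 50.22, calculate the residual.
Residual = 0.1546

The residual is the difference between the actual value and the predicted value:

Residual = y - ŷ

Step 1: Calculate predicted value
ŷ = 36.8898 + 1.8274 × 7.21
ŷ = 50.0654

Step 2: Calculate residual
Residual = 50.22 - 50.0654
Residual = 0.1546

Interpretation: the model underestimates the actual value by 0.1546 at this point (positive residual → observation lies above the fitted line).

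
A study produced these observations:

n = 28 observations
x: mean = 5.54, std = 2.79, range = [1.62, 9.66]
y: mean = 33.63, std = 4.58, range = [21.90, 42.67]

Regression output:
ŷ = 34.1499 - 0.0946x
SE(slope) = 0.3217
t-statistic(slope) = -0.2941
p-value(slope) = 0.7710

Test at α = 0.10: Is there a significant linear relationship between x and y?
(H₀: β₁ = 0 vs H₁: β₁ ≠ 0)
Fail to reject H₀: p-value = 0.7710 ≥ α = 0.10. The linear relationship is not significant at the 10% level.

Hypothesis test for the slope coefficient:

H₀: β₁ = 0 (no linear relationship)
H₁: β₁ ≠ 0 (linear relationship exists)

Test statistic: t = β̂₁ / SE(β̂₁) = -0.0946 / 0.3217 = -0.2941

With df = 26, the two-sided p-value for |t| = 0.2941 is 0.7710.

Decision rule: reject H₀ if p-value < α.
p-value = 0.7710 ≥ α = 0.10 → fail to reject H₀.

At α = 0.10 the data do not provide convincing evidence of a nonzero slope.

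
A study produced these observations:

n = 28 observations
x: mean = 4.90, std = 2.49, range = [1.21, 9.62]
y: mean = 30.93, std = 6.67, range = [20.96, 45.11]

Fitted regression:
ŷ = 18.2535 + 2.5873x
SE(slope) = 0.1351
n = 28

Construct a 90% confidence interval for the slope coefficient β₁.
The 90% CI for β₁ is (2.3569, 2.8177)

Confidence interval for the slope:

The 90% CI for β₁ is: β̂₁ ± t*(α/2, n-2) × SE(β̂₁)

Step 1: Find critical t-value
- Confidence level = 0.9
- Degrees of freedom = n - 2 = 28 - 2 = 26
- t*(α/2, 26) = 1.7056

Step 2: Calculate margin of error
Margin = 1.7056 × 0.1351 = 0.2304

Step 3: Construct interval
CI = 2.5873 ± 0.2304
CI = (2.3569, 2.8177)

Interpretation: each one-unit increase in x is associated with a change in mean y of between 2.3569 and 2.8177, with 90% confidence.
Since 0 is outside the interval, a two-sided test at α = 0.10 would reject H₀: β₁ = 0.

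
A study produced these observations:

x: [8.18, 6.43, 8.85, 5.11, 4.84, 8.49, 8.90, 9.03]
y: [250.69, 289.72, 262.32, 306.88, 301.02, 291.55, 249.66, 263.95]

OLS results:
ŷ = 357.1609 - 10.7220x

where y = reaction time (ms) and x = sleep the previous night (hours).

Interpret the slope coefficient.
On average, reaction time is about 10.7220 ms lower for every extra hour of sleep.

β₁ = -10.7220 is the change in predicted reaction time (ms) per additional hour of sleep.

Interpretation:
- Sleep up by 1 hour → predicted reaction time decreases by 10.7220 ms
- This is a linear approximation: the same per-unit change is assumed across the whole observed x range
- The slope describes association in these data, not necessarily a causal effect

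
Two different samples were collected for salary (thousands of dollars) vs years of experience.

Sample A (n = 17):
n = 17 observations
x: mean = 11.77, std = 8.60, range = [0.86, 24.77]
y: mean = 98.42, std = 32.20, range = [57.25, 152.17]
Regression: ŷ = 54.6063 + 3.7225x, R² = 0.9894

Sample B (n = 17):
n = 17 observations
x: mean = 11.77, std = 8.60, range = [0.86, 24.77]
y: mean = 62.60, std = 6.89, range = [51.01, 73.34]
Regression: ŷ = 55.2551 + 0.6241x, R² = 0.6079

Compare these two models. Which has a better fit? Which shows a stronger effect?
Model A has the better fit (R² = 0.9894 vs 0.6079). Model A shows the stronger effect (|β₁| = 3.7225 vs 0.6241).

Model Comparison:

Goodness of fit (R²):
- Model A: R² = 0.9894 → 98.94% of variance in salary explained
- Model B: R² = 0.6079 → 60.79% of variance in salary explained
- 0.9894 > 0.6079 → Model A has the better fit

Which has the larger per-year effect? (|β₁|)
- Model A: β₁ = 3.7225 → predicted salary rises 3.7225 thousand dollars per additional year of experience
- Model B: β₁ = 0.6241 → predicted salary rises 0.6241 thousand dollars per additional year of experience
- |3.7225| > |0.6241| → Model A shows the stronger marginal effect

Notes:
- A better fit (higher R²) doesn't necessarily mean a more important relationship.
- R² measures how tightly points cluster around the line; β₁ measures how steep the line is — they answer different questions.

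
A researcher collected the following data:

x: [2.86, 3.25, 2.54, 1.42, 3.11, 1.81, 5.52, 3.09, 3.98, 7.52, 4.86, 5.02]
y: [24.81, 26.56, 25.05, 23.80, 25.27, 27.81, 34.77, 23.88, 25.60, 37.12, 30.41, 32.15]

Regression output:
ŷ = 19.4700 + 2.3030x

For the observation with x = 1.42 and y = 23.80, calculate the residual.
Residual = 1.0597

The residual is the difference between the actual value and the predicted value:

Residual = y - ŷ

Step 1: Calculate predicted value
ŷ = 19.4700 + 2.3030 × 1.42
ŷ = 22.7403

Step 2: Calculate residual
Residual = 23.80 - 22.7403
Residual = 1.0597

Interpretation: the model underestimates the actual value by 1.0597 at this point (positive residual → observation lies above the fitted line).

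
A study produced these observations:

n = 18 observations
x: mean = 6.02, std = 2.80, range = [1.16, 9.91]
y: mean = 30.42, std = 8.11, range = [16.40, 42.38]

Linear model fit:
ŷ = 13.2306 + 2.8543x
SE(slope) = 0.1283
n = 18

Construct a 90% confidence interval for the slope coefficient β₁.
The 90% CI for β₁ is (2.6303, 3.0783)

Confidence interval for the slope:

The 90% CI for β₁ is: β̂₁ ± t*(α/2, n-2) × SE(β̂₁)

Step 1: Find critical t-value
- Confidence level = 0.9
- Degrees of freedom = n - 2 = 18 - 2 = 16
- t*(α/2, 16) = 1.7459

Step 2: Calculate margin of error
Margin = 1.7459 × 0.1283 = 0.2240

Step 3: Construct interval
CI = 2.8543 ± 0.2240
CI = (2.6303, 3.0783)

Interpretation: intervals built this way capture the true β₁ in 90% of repeated samples; here the plausible range for the per-unit effect of x on y is 2.6303 to 3.0783.
Both endpoints are positive, so the data support a genuinely positive slope at this confidence level.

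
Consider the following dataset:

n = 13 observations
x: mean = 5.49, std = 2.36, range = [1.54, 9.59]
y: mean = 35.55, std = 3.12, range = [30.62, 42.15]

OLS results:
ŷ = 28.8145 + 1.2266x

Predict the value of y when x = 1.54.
ŷ = 30.7035

To predict y for x = 1.54, substitute into the regression equation:

ŷ = 28.8145 + 1.2266 × 1.54
ŷ = 28.8145 + 1.8890
ŷ = 30.7035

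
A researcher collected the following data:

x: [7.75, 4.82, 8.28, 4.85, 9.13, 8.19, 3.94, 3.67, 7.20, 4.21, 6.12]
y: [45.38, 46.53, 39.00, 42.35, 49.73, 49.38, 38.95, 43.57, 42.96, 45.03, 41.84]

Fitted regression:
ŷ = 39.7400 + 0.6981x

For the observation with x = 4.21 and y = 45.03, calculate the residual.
Residual = 2.3510

The residual is the difference between the actual value and the predicted value:

Residual = y - ŷ

Step 1: Calculate predicted value
ŷ = 39.7400 + 0.6981 × 4.21
ŷ = 42.6790

Step 2: Calculate residual
Residual = 45.03 - 42.6790
Residual = 2.3510

Sign check: y > ŷ, so the point is above the line and the fit underestimates here.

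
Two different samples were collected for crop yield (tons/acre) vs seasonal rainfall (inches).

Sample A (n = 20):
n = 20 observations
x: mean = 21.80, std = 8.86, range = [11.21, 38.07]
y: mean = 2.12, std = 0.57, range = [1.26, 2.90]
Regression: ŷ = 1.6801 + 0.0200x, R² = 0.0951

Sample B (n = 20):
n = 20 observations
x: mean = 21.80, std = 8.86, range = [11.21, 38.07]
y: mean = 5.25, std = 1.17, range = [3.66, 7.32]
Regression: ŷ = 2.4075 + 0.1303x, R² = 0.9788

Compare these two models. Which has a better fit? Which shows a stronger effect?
Model B has the better fit (R² = 0.9788 vs 0.0951). Model B shows the stronger effect (|β₁| = 0.1303 vs 0.0200).

Model Comparison:

Goodness of fit (R²):
- Model A: R² = 0.0951 → 9.51% of variance in crop yield explained
- Model B: R² = 0.9788 → 97.88% of variance in crop yield explained
- 0.9788 > 0.0951 → Model B has the better fit

Effect size (slope magnitude):
- Model A: β₁ = 0.0200 → predicted crop yield rises 0.0200 tons/acre per additional inch of rainfall
- Model B: β₁ = 0.1303 → predicted crop yield rises 0.1303 tons/acre per additional inch of rainfall
- |0.0200| < |0.1303| → Model B shows the stronger marginal effect

Notes:
- A better fit (higher R²) doesn't necessarily mean a more important relationship.
- R² measures how tightly points cluster around the line; β₁ measures how steep the line is — they answer different questions.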